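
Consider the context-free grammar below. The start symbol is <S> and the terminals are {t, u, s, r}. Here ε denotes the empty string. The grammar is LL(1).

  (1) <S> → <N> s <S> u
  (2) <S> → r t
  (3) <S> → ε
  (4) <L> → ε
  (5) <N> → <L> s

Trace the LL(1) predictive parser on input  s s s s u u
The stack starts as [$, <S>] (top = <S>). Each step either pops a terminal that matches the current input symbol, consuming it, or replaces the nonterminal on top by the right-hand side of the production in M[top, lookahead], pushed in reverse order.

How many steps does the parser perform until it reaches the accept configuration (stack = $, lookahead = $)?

13

      Stack              Input          Action
   1  $ <S>              s s s s u u $  expand <S> → <N> s <S> u
   2  $ u <S> s <N>      s s s s u u $  expand <N> → <L> s
   3  $ u <S> s s <L>    s s s s u u $  expand <L> → ε
   4  $ u <S> s s        s s s s u u $  match s
   5  $ u <S> s          s s s u u $    match s
   6  $ u <S>            s s u u $      expand <S> → <N> s <S> u
   7  $ u u <S> s <N>    s s u u $      expand <N> → <L> s
   8  $ u u <S> s s <L>  s s u u $      expand <L> → ε
   9  $ u u <S> s s      s s u u $      match s
  10  $ u u <S> s        s u u $        match s
  11  $ u u <S>          u u $          expand <S> → ε
  12  $ u u              u u $          match u
  13  $ u                u $            match u
Accept reached after 13 steps.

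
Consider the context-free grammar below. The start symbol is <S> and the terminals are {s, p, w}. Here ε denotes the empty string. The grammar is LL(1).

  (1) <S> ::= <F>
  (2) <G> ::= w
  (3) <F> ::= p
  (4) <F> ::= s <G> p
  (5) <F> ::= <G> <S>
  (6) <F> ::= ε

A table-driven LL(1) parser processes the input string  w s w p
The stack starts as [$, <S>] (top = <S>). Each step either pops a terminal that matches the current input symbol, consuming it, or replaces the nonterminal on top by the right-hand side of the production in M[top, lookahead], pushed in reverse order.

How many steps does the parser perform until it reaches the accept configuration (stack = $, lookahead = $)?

      Stack      Input      Action
   1  $ <S>      w s w p $  expand <S> ::= <F>
   2  $ <F>      w s w p $  expand <F> ::= <G> <S>
   3  $ <S> <G>  w s w p $  expand <G> ::= w
   4  $ <S> w    w s w p $  match w
   5  $ <S>      s w p $    expand <S> ::= <F>
   6  $ <F>      s w p $    expand <F> ::= s <G> p
   7  $ p <G> s  s w p $    match s
   8  $ p <G>    w p $      expand <G> ::= w
   9  $ p w      w p $      match w
  10  $ p        p $        match p
Accept reached after 10 steps.

10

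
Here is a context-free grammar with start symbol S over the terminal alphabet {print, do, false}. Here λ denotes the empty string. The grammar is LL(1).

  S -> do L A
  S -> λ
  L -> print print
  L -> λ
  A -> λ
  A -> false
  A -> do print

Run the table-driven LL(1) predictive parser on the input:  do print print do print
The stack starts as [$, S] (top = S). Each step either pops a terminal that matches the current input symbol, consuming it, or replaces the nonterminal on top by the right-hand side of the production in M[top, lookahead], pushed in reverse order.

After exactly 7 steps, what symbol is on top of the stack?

     Stack            Input                      Action
  1  $ S              do print print do print $  expand S -> do L A
  2  $ A L do         do print print do print $  match do
  3  $ A L            print print do print $     expand L -> print print
  4  $ A print print  print print do print $     match print
  5  $ A print        print do print $           match print
  6  $ A              do print $                 expand A -> do print
  7  $ print do       do print $                 match do
Stack after step 7: $ print (top = print).

print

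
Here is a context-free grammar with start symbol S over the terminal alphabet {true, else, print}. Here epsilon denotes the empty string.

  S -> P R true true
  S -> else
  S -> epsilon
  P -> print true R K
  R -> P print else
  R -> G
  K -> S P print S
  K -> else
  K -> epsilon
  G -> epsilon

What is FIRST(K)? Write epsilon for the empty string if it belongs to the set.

FIRST(P) = {print}
FIRST(G) = {epsilon}
FIRST(S) = {epsilon, else, print}  (via P R true true)
FIRST(R) = {epsilon, print}  (via P print else, G)
FIRST(K) = {epsilon, else, print}  (via S P print S)

{epsilon, else, print}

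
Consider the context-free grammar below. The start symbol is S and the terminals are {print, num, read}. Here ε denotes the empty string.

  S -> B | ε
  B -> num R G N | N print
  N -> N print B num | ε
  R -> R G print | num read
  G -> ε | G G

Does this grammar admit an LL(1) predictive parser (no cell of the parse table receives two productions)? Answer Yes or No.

FIRST(S) = {ε, num, print}
FIRST(B) = {num, print}
FIRST(N) = {ε, print}
FIRST(R) = {num}
FIRST(G) = {ε}
FOLLOW(S) = {$}
FOLLOW(B) = {$, num}
FOLLOW(N) = {$, num, print}
FOLLOW(R) = {$, num, print}
FOLLOW(G) = {$, num, print}
Cell M[G, $] receives both G -> ε and G -> G G — the grammar is not LL(1).

No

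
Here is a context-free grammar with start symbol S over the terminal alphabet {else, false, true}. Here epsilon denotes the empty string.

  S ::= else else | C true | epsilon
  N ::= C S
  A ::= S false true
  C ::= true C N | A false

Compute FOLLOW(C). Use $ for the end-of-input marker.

{else, false, true}

FIRST(S): from S::=else else we get {else}; from S::=C true we get {else, false, true}; from S::=epsilon we get {epsilon}. So FIRST(S) = {epsilon, else, false, true}.
FIRST(A): from A::=S false true we get {else, false, true}. So FIRST(A) = {else, false, true}.
FIRST(C): from C::=true C N we get {true}; from C::=A false we get {else, false, true}. So FIRST(C) = {else, false, true}.
FIRST(N): from N::=C S we get {else, false, true}. So FIRST(N) = {else, false, true}.
FOLLOW(S) includes $ since S is the start symbol.
FOLLOW(A): in C::=A false, A is followed by false with FIRST {false}. Thus FOLLOW(A) = {false}.
FOLLOW(S): in N::=C S, the suffix after S is empty, so FOLLOW(S) ⊇ FOLLOW(N) = {else, false, true}; in A::=S false true, S is followed by false true with FIRST {false}. Thus FOLLOW(S) = {$, else, false, true}.
FOLLOW(N): in C::=true C N, the suffix after N is empty, so FOLLOW(N) ⊇ FOLLOW(C) = {else, false, true}. Thus FOLLOW(N) = {else, false, true}.
FOLLOW(C): in S::=C true, C is followed by true with FIRST {true}; in N::=C S, C is followed by S with FIRST {epsilon, else, false, true}; in N::=C S, the suffix after C is nullable, so FOLLOW(C) ⊇ FOLLOW(N) = {else, false, true}; in C::=true C N, C is followed by N with FIRST {else, false, true}. Thus FOLLOW(C) = {else, false, true}.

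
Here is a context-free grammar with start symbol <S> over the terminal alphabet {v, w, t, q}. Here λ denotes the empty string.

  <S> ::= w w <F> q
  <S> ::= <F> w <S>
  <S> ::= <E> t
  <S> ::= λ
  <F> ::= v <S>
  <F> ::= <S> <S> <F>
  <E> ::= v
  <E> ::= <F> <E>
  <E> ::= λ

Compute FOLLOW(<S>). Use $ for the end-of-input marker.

{$, q, t, v, w}

FIRST(<S>) = {λ, t, v, w}  (via <F> w <S>, <E> t)
FIRST(<F>) = {t, v, w}  (via <S> <S> <F>)
FIRST(<E>) = {λ, t, v, w}  (via <F> <E>)
FOLLOW(<S>) includes $ since <S> is the start symbol.
FOLLOW(<E>): in <S>::=<E> t, <E> is followed by t with FIRST {t}; in <E>::=<F> <E>, the suffix after <E> is empty (adds nothing new). Thus FOLLOW(<E>) = {t}.
FOLLOW(<F>): in <S>::=w w <F> q, <F> is followed by q with FIRST {q}; in <S>::=<F> w <S>, <F> is followed by w <S> with FIRST {w}; in <F>::=<S> <S> <F>, the suffix after <F> is empty (adds nothing new); in <E>::=<F> <E>, <F> is followed by <E> with FIRST {λ, t, v, w}; in <E>::=<F> <E>, the suffix after <F> is nullable, so FOLLOW(<F>) ⊇ FOLLOW(<E>) = {t}. Thus FOLLOW(<F>) = {q, t, v, w}.
FOLLOW(<S>): in <S>::=<F> w <S>, the suffix after <S> is empty (adds nothing new); in <F>::=v <S>, the suffix after <S> is empty, so FOLLOW(<S>) ⊇ FOLLOW(<F>) = {q, t, v, w}; in <F>::=<S> <S> <F> (occurrence 1), <S> is followed by <S> <F> with FIRST {t, v, w}; in <F>::=<S> <S> <F> (occurrence 2), <S> is followed by <F> with FIRST {t, v, w}. Thus FOLLOW(<S>) = {$, q, t, v, w}.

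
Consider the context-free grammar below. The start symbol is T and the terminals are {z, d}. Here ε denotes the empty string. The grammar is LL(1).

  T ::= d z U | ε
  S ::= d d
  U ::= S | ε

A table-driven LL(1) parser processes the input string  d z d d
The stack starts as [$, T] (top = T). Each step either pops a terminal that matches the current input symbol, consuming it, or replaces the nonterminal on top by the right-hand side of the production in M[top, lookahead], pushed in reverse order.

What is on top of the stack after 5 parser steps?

step 1: stack=$ T  input=d z d d $  — expand T ::= d z U
step 2: stack=$ U z d  input=d z d d $  — match d
step 3: stack=$ U z  input=z d d $  — match z
step 4: stack=$ U  input=d d $  — expand U ::= S
step 5: stack=$ S  input=d d $  — expand S ::= d d
Stack after step 5: $ d d (top = d).

d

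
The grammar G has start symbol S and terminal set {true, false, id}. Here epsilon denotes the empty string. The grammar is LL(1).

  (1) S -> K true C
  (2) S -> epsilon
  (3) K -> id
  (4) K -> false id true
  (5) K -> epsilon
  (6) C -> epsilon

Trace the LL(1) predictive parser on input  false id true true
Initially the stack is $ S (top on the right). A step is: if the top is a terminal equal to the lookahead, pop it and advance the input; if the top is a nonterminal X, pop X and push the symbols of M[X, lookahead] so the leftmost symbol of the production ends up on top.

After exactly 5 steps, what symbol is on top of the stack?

true

     Stack                   Input                 Action
  1  $ S                     false id true true $  expand S -> K true C
  2  $ C true K              false id true true $  expand K -> false id true
  3  $ C true true id false  false id true true $  match false
  4  $ C true true id        id true true $        match id
  5  $ C true true           true true $           match true
Stack after step 5: $ C true (top = true).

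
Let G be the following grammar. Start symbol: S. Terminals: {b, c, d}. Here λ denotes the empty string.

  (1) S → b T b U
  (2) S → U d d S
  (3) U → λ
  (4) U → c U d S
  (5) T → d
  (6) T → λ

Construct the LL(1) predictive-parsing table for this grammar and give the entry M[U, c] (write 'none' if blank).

U → c U d S

FIRST(U) = {λ, c}
FIRST(T) = {λ, d}
FIRST(S) = {b, c, d}  (via U d d S)
FOLLOW(S) includes $ since S is the start symbol.
FOLLOW(S): in S→U d d S, the suffix after S is empty (adds nothing new); in U→c U d S, the suffix after S is empty, so FOLLOW(S) ⊇ FOLLOW(U) = {$, d}. Thus FOLLOW(S) = {$, d}.
FOLLOW(U): in S→b T b U, the suffix after U is empty, so FOLLOW(U) ⊇ FOLLOW(S) = {$, d}; in S→U d d S, U is followed by d d S with FIRST {d}; in U→c U d S, U is followed by d S with FIRST {d}. Thus FOLLOW(U) = {$, d}.
For U → λ: FIRST(λ) = {λ}, so it goes in M[U, t] for t ∈ {}; since λ ∈ FIRST, also for every t ∈ FOLLOW(U) = {$, d}.
For U → c U d S: FIRST(c U d S) = {c}, so it goes in M[U, t] for t ∈ {c}.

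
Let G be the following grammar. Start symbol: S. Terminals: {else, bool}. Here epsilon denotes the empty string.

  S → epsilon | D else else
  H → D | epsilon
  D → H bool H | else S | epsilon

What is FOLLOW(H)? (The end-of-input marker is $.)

{bool, else}

FIRST(S): from S→epsilon we get {epsilon}; from S→D else else we get {bool, else}. So FIRST(S) = {epsilon, bool, else}.
FIRST(H): from H→D we get {epsilon, bool, else}; from H→epsilon we get {epsilon}. So FIRST(H) = {epsilon, bool, else}.
FIRST(D): from D→H bool H we get {bool, else}; from D→else S we get {else}; from D→epsilon we get {epsilon}. So FIRST(D) = {epsilon, bool, else}.
FOLLOW(S) includes $ since S is the start symbol.
FOLLOW(S): in D→else S, the suffix after S is empty, so FOLLOW(S) ⊇ FOLLOW(D) = {bool, else}. Thus FOLLOW(S) = {$, bool, else}.
FOLLOW(H): in D→H bool H (occurrence 1), H is followed by bool H with FIRST {bool}; in D→H bool H (occurrence 2), the suffix after H is empty, so FOLLOW(H) ⊇ FOLLOW(D) = {bool, else}. Thus FOLLOW(H) = {bool, else}.
FOLLOW(D): in S→D else else, D is followed by else else with FIRST {else}; in H→D, the suffix after D is empty, so FOLLOW(D) ⊇ FOLLOW(H) = {bool, else}. Thus FOLLOW(D) = {bool, else}.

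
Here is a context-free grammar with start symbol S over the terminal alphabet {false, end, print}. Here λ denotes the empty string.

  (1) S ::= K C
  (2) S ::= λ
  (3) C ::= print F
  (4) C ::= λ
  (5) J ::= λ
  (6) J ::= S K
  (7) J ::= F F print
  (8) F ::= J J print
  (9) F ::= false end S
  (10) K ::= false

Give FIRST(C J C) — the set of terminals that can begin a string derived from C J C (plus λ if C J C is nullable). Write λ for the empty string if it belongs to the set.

FIRST(C) = {λ, print}
FIRST(K) = {false}
FIRST(S) = {λ, false}  (via K C)
FIRST(J) = {λ, false, print}  (via S K, F F print)
FIRST(F) = {false, print}  (via J J print)
FIRST(C J C): take FIRST of each symbol in turn, carrying on past any symbol whose FIRST contains λ; result {λ, false, print}.

{λ, false, print}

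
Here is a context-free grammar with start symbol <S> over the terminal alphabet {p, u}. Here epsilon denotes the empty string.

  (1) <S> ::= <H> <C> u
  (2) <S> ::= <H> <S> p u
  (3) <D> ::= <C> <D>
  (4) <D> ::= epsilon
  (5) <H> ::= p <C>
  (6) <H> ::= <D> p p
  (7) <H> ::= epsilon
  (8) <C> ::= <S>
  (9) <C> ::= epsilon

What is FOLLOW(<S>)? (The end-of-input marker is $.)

FIRST(<S>): from <S>::=<H> <C> u we get {p, u}; from <S>::=<H> <S> p u we get {p, u}. So FIRST(<S>) = {p, u}.
FIRST(<C>): from <C>::=<S> we get {p, u}; from <C>::=epsilon we get {epsilon}. So FIRST(<C>) = {epsilon, p, u}.
FIRST(<D>): from <D>::=<C> <D> we get {epsilon, p, u}; from <D>::=epsilon we get {epsilon}. So FIRST(<D>) = {epsilon, p, u}.
FIRST(<H>): from <H>::=p <C> we get {p}; from <H>::=<D> p p we get {p, u}; from <H>::=epsilon we get {epsilon}. So FIRST(<H>) = {epsilon, p, u}.
FOLLOW(<S>) includes $ since <S> is the start symbol.
FOLLOW(<D>): in <D>::=<C> <D>, the suffix after <D> is empty (adds nothing new); in <H>::=<D> p p, <D> is followed by p p with FIRST {p}. Thus FOLLOW(<D>) = {p}.
FOLLOW(<H>): in <S>::=<H> <C> u, <H> is followed by <C> u with FIRST {p, u}; in <S>::=<H> <S> p u, <H> is followed by <S> p u with FIRST {p, u}. Thus FOLLOW(<H>) = {p, u}.
FOLLOW(<C>): in <S>::=<H> <C> u, <C> is followed by u with FIRST {u}; in <D>::=<C> <D>, <C> is followed by <D> with FIRST {epsilon, p, u}; in <D>::=<C> <D>, the suffix after <C> is nullable, so FOLLOW(<C>) ⊇ FOLLOW(<D>) = {p}; in <H>::=p <C>, the suffix after <C> is empty, so FOLLOW(<C>) ⊇ FOLLOW(<H>) = {p, u}. Thus FOLLOW(<C>) = {p, u}.
FOLLOW(<S>): in <S>::=<H> <S> p u, <S> is followed by p u with FIRST {p}; in <C>::=<S>, the suffix after <S> is empty, so FOLLOW(<S>) ⊇ FOLLOW(<C>) = {p, u}. Thus FOLLOW(<S>) = {$, p, u}.

{$, p, u}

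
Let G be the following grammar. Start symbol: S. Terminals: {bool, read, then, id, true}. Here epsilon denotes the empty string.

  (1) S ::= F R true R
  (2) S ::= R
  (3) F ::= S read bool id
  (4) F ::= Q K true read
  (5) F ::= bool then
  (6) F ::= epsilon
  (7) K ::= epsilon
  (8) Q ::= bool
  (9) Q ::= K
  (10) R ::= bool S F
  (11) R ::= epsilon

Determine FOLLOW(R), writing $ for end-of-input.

FIRST(K): from K::=epsilon we get {epsilon}. So FIRST(K) = {epsilon}.
FIRST(R): from R::=bool S F we get {bool}; from R::=epsilon we get {epsilon}. So FIRST(R) = {epsilon, bool}.
FIRST(Q): from Q::=bool we get {bool}; from Q::=K we get {epsilon}. So FIRST(Q) = {epsilon, bool}.
FIRST(S): from S::=F R true R we get {bool, read, true}; from S::=R we get {epsilon, bool}. So FIRST(S) = {epsilon, bool, read, true}.
FIRST(F): from F::=S read bool id we get {bool, read, true}; from F::=Q K true read we get {bool, true}; from F::=bool then we get {bool}; from F::=epsilon we get {epsilon}. So FIRST(F) = {epsilon, bool, read, true}.
FOLLOW(S) includes $ since S is the start symbol.
FOLLOW(Q): in F::=Q K true read, Q is followed by K true read with FIRST {true}. Thus FOLLOW(Q) = {true}.
FOLLOW(K): in F::=Q K true read, K is followed by true read with FIRST {true}; in Q::=K, the suffix after K is empty, so FOLLOW(K) ⊇ FOLLOW(Q) = {true}. Thus FOLLOW(K) = {true}.
FOLLOW(S): in F::=S read bool id, S is followed by read bool id with FIRST {read}; in R::=bool S F, S is followed by F with FIRST {epsilon, bool, read, true}; in R::=bool S F, the suffix after S is nullable, so FOLLOW(S) ⊇ FOLLOW(R) = {$, bool, read, true}. Thus FOLLOW(S) = {$, bool, read, true}.
FOLLOW(R): in S::=F R true R (occurrence 1), R is followed by true R with FIRST {true}; in S::=F R true R (occurrence 2), the suffix after R is empty, so FOLLOW(R) ⊇ FOLLOW(S) = {$, bool, read, true}; in S::=R, the suffix after R is empty, so FOLLOW(R) ⊇ FOLLOW(S) = {$, bool, read, true}. Thus FOLLOW(R) = {$, bool, read, true}.
FOLLOW(F): in S::=F R true R, F is followed by R true R with FIRST {bool, true}; in R::=bool S F, the suffix after F is empty, so FOLLOW(F) ⊇ FOLLOW(R) = {$, bool, read, true}. Thus FOLLOW(F) = {$, bool, read, true}.

{$, bool, read, true}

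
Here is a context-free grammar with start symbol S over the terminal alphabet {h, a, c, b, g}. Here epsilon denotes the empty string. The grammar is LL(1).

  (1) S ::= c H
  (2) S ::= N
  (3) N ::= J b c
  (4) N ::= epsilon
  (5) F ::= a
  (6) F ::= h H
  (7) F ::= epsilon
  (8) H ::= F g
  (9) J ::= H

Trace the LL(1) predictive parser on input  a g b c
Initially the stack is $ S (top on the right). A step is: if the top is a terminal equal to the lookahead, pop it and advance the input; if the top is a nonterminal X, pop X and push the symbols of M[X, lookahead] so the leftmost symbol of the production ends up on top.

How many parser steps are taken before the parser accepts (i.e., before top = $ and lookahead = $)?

     Stack      Input      Action
  1  $ S        a g b c $  expand S ::= N
  2  $ N        a g b c $  expand N ::= J b c
  3  $ c b J    a g b c $  expand J ::= H
  4  $ c b H    a g b c $  expand H ::= F g
  5  $ c b g F  a g b c $  expand F ::= a
  6  $ c b g a  a g b c $  match a
  7  $ c b g    g b c $    match g
  8  $ c b      b c $      match b
  9  $ c        c $        match c
Accept reached after 9 steps.

9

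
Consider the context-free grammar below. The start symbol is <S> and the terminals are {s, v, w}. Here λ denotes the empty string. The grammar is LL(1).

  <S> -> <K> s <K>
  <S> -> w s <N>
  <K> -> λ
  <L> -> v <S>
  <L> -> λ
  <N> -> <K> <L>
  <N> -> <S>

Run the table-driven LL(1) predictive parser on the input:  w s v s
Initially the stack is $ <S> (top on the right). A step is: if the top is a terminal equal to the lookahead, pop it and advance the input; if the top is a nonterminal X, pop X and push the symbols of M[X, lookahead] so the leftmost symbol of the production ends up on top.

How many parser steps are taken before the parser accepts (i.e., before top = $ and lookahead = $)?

step 1: stack=$ <S>  input=w s v s $  — expand <S> -> w s <N>
step 2: stack=$ <N> s w  input=w s v s $  — match w
step 3: stack=$ <N> s  input=s v s $  — match s
step 4: stack=$ <N>  input=v s $  — expand <N> -> <K> <L>
step 5: stack=$ <L> <K>  input=v s $  — expand <K> -> λ
step 6: stack=$ <L>  input=v s $  — expand <L> -> v <S>
step 7: stack=$ <S> v  input=v s $  — match v
step 8: stack=$ <S>  input=s $  — expand <S> -> <K> s <K>
step 9: stack=$ <K> s <K>  input=s $  — expand <K> -> λ
step 10: stack=$ <K> s  input=s $  — match s
step 11: stack=$ <K>  input=$  — expand <K> -> λ
Accept reached after 11 steps.

11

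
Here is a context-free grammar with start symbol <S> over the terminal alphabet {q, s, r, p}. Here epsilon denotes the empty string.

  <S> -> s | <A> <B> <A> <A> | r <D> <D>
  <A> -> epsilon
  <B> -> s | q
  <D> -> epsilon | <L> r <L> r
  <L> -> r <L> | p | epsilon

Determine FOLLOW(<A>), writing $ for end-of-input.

{$, q, s}

FIRST(<A>): from <A>->epsilon we get {epsilon}. So FIRST(<A>) = {epsilon}.
FIRST(<B>): from <B>->s we get {s}; from <B>->q we get {q}. So FIRST(<B>) = {q, s}.
FIRST(<L>): from <L>->r <L> we get {r}; from <L>->p we get {p}; from <L>->epsilon we get {epsilon}. So FIRST(<L>) = {epsilon, p, r}.
FIRST(<S>): from <S>->s we get {s}; from <S>-><A> <B> <A> <A> we get {q, s}; from <S>->r <D> <D> we get {r}. So FIRST(<S>) = {q, r, s}.
FIRST(<D>): from <D>->epsilon we get {epsilon}; from <D>-><L> r <L> r we get {p, r}. So FIRST(<D>) = {epsilon, p, r}.
FOLLOW(<S>) includes $ since <S> is the start symbol.
FOLLOW(<S>): <S> appears on no right-hand side. Thus FOLLOW(<S>) = {$}.
FOLLOW(<A>): in <S>-><A> <B> <A> <A> (occurrence 1), <A> is followed by <B> <A> <A> with FIRST {q, s}; in <S>-><A> <B> <A> <A> (occurrence 2), <A> is followed by <A> with FIRST {epsilon}; in <S>-><A> <B> <A> <A> (occurrence 2), the suffix after <A> is nullable, so FOLLOW(<A>) ⊇ FOLLOW(<S>) = {$}; in <S>-><A> <B> <A> <A> (occurrence 3), the suffix after <A> is empty, so FOLLOW(<A>) ⊇ FOLLOW(<S>) = {$}. Thus FOLLOW(<A>) = {$, q, s}.
FOLLOW(<B>): in <S>-><A> <B> <A> <A>, <B> is followed by <A> <A> with FIRST {epsilon}; in <S>-><A> <B> <A> <A>, the suffix after <B> is nullable, so FOLLOW(<B>) ⊇ FOLLOW(<S>) = {$}. Thus FOLLOW(<B>) = {$}.
FOLLOW(<D>): in <S>->r <D> <D> (occurrence 1), <D> is followed by <D> with FIRST {epsilon, p, r}; in <S>->r <D> <D> (occurrence 1), the suffix after <D> is nullable, so FOLLOW(<D>) ⊇ FOLLOW(<S>) = {$}; in <S>->r <D> <D> (occurrence 2), the suffix after <D> is empty, so FOLLOW(<D>) ⊇ FOLLOW(<S>) = {$}. Thus FOLLOW(<D>) = {$, p, r}.
FOLLOW(<L>): in <D>-><L> r <L> r (occurrence 1), <L> is followed by r <L> r with FIRST {r}; in <D>-><L> r <L> r (occurrence 2), <L> is followed by r with FIRST {r}; in <L>->r <L>, the suffix after <L> is empty (adds nothing new). Thus FOLLOW(<L>) = {r}.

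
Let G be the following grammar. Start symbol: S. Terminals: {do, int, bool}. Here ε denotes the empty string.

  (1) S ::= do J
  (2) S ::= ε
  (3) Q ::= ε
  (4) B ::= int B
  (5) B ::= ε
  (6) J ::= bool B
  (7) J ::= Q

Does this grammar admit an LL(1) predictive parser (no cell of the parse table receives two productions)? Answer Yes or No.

Yes

FIRST(S) = {ε, do}
FIRST(Q) = {ε}
FIRST(B) = {ε, int}
FIRST(J) = {ε, bool}
FOLLOW(S) = {$}
FOLLOW(Q) = {$}
FOLLOW(B) = {$}
FOLLOW(J) = {$}
Each cell of M receives at most one production.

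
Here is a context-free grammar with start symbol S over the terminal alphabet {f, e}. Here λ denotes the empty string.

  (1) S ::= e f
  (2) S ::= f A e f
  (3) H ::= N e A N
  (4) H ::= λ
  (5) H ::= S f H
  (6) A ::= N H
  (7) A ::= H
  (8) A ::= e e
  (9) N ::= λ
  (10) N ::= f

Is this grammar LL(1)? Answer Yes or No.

FIRST(S) = {e, f}
FIRST(H) = {λ, e, f}
FIRST(A) = {λ, e, f}
FIRST(N) = {λ, f}
FOLLOW(S) = {$, f}
FOLLOW(H) = {e, f}
FOLLOW(A) = {e, f}
FOLLOW(N) = {e, f}
Cell M[A, e] receives both A ::= N H and A ::= H and A ::= e e — the grammar is not LL(1).

No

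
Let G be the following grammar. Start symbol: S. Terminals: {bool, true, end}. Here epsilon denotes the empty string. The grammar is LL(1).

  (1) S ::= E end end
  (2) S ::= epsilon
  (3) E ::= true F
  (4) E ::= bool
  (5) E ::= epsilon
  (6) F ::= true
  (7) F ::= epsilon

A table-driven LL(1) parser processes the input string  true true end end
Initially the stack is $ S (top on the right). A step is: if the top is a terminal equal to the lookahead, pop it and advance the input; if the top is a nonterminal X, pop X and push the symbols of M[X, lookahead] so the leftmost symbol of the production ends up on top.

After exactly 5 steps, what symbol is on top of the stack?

step 1: stack=$ S  input=true true end end $  — expand S ::= E end end
step 2: stack=$ end end E  input=true true end end $  — expand E ::= true F
step 3: stack=$ end end F true  input=true true end end $  — match true
step 4: stack=$ end end F  input=true end end $  — expand F ::= true
step 5: stack=$ end end true  input=true end end $  — match true
Stack after step 5: $ end end (top = end).

end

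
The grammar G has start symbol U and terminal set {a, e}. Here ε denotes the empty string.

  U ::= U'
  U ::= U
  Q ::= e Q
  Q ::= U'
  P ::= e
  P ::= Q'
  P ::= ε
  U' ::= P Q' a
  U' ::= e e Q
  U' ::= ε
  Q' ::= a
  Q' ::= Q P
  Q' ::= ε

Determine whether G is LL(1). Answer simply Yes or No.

FIRST(U) = {ε, a, e}
FIRST(Q) = {ε, a, e}
FIRST(P) = {ε, a, e}
FIRST(U') = {ε, a, e}
FIRST(Q') = {ε, a, e}
FOLLOW(U) = {$}
FOLLOW(Q) = {$, a, e}
FOLLOW(P) = {a, e}
FOLLOW(U') = {$, a, e}
FOLLOW(Q') = {a, e}
Cell M[P, a] receives both P ::= Q' and P ::= ε — the grammar is not LL(1).

No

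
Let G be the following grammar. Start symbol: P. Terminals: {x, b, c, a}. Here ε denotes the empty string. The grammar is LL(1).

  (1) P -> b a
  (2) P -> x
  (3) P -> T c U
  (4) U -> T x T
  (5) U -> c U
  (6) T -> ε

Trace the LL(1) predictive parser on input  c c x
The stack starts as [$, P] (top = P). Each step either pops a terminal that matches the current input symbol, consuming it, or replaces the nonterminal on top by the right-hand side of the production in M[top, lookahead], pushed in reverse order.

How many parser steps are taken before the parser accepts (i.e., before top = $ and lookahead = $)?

9

step 1: stack=$ P  input=c c x $  — expand P -> T c U
step 2: stack=$ U c T  input=c c x $  — expand T -> ε
step 3: stack=$ U c  input=c c x $  — match c
step 4: stack=$ U  input=c x $  — expand U -> c U
step 5: stack=$ U c  input=c x $  — match c
step 6: stack=$ U  input=x $  — expand U -> T x T
step 7: stack=$ T x T  input=x $  — expand T -> ε
step 8: stack=$ T x  input=x $  — match x
step 9: stack=$ T  input=$  — expand T -> ε
Accept reached after 9 steps.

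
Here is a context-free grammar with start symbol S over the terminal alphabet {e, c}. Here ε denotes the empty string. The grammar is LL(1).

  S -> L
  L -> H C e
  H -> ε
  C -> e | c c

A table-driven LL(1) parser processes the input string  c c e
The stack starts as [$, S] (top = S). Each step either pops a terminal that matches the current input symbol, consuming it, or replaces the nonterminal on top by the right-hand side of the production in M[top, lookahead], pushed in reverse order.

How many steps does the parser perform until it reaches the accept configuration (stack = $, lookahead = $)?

step 1: stack=$ S  input=c c e $  — expand S -> L
step 2: stack=$ L  input=c c e $  — expand L -> H C e
step 3: stack=$ e C H  input=c c e $  — expand H -> ε
step 4: stack=$ e C  input=c c e $  — expand C -> c c
step 5: stack=$ e c c  input=c c e $  — match c
step 6: stack=$ e c  input=c e $  — match c
step 7: stack=$ e  input=e $  — match e
Accept reached after 7 steps.

7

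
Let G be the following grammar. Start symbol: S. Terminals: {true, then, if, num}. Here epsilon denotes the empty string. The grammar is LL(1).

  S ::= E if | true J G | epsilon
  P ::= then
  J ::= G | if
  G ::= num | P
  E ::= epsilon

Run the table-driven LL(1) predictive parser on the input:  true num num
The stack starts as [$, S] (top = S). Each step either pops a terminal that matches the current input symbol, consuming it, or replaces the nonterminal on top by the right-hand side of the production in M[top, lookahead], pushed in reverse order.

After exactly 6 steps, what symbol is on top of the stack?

num

     Stack       Input           Action
  1  $ S         true num num $  expand S ::= true J G
  2  $ G J true  true num num $  match true
  3  $ G J       num num $       expand J ::= G
  4  $ G G       num num $       expand G ::= num
  5  $ G num     num num $       match num
  6  $ G         num $           expand G ::= num
Stack after step 6: $ num (top = num).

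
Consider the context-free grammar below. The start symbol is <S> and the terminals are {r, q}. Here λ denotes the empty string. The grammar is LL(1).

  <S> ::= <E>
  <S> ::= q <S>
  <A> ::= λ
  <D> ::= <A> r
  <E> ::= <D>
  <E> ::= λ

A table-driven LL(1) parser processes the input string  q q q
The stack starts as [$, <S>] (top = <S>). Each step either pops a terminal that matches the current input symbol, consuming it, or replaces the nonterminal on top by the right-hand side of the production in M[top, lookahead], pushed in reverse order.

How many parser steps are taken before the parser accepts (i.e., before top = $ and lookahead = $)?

     Stack    Input    Action
  1  $ <S>    q q q $  expand <S> ::= q <S>
  2  $ <S> q  q q q $  match q
  3  $ <S>    q q $    expand <S> ::= q <S>
  4  $ <S> q  q q $    match q
  5  $ <S>    q $      expand <S> ::= q <S>
  6  $ <S> q  q $      match q
  7  $ <S>    $        expand <S> ::= <E>
  8  $ <E>    $        expand <E> ::= λ
Accept reached after 8 steps.

8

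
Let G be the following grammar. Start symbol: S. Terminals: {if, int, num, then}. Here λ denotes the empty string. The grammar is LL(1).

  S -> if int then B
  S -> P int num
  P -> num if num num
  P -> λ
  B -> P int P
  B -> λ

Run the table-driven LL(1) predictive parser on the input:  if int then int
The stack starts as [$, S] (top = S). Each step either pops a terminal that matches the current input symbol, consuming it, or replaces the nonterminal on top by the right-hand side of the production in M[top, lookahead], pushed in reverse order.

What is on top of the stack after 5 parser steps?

step 1: stack=$ S  input=if int then int $  — expand S -> if int then B
step 2: stack=$ B then int if  input=if int then int $  — match if
step 3: stack=$ B then int  input=int then int $  — match int
step 4: stack=$ B then  input=then int $  — match then
step 5: stack=$ B  input=int $  — expand B -> P int P
Stack after step 5: $ P int P (top = P).

P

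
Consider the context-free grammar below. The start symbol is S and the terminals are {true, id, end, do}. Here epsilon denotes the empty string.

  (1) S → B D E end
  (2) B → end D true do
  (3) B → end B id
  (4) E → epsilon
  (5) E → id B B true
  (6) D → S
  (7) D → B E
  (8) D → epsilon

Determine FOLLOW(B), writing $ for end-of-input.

{end, id, true}

FIRST(B) = {end}
FIRST(E) = {epsilon, id}
FIRST(S) = {end}  (via B D E end)
FIRST(D) = {epsilon, end}  (via S, B E)
FOLLOW(S) includes $ since S is the start symbol.
FOLLOW(D): in S→B D E end, D is followed by E end with FIRST {end, id}; in B→end D true do, D is followed by true do with FIRST {true}. Thus FOLLOW(D) = {end, id, true}.
FOLLOW(S): in D→S, the suffix after S is empty, so FOLLOW(S) ⊇ FOLLOW(D) = {end, id, true}. Thus FOLLOW(S) = {$, end, id, true}.
FOLLOW(B): in S→B D E end, B is followed by D E end with FIRST {end, id}; in B→end B id, B is followed by id with FIRST {id}; in E→id B B true (occurrence 1), B is followed by B true with FIRST {end}; in E→id B B true (occurrence 2), B is followed by true with FIRST {true}; in D→B E, B is followed by E with FIRST {epsilon, id}; in D→B E, the suffix after B is nullable, so FOLLOW(B) ⊇ FOLLOW(D) = {end, id, true}. Thus FOLLOW(B) = {end, id, true}.
FOLLOW(E): in S→B D E end, E is followed by end with FIRST {end}; in D→B E, the suffix after E is empty, so FOLLOW(E) ⊇ FOLLOW(D) = {end, id, true}. Thus FOLLOW(E) = {end, id, true}.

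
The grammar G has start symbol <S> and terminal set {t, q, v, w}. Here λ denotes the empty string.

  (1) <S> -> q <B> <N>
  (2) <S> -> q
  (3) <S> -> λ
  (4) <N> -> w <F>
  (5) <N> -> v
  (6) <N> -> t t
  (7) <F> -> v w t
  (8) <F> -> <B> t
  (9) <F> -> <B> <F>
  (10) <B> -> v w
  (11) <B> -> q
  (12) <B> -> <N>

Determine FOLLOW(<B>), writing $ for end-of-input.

FIRST(<S>) = {λ, q}
FIRST(<N>) = {t, v, w}
FIRST(<B>) = {q, t, v, w}  (via <N>)
FIRST(<F>) = {q, t, v, w}  (via <B> t, <B> <F>)
FOLLOW(<S>) includes $ since <S> is the start symbol.
FOLLOW(<S>): <S> appears on no right-hand side. Thus FOLLOW(<S>) = {$}.
FOLLOW(<B>): in <S>->q <B> <N>, <B> is followed by <N> with FIRST {t, v, w}; in <F>-><B> t, <B> is followed by t with FIRST {t}; in <F>-><B> <F>, <B> is followed by <F> with FIRST {q, t, v, w}. Thus FOLLOW(<B>) = {q, t, v, w}.
FOLLOW(<N>): in <S>->q <B> <N>, the suffix after <N> is empty, so FOLLOW(<N>) ⊇ FOLLOW(<S>) = {$}; in <B>-><N>, the suffix after <N> is empty, so FOLLOW(<N>) ⊇ FOLLOW(<B>) = {q, t, v, w}. Thus FOLLOW(<N>) = {$, q, t, v, w}.
FOLLOW(<F>): in <N>->w <F>, the suffix after <F> is empty, so FOLLOW(<F>) ⊇ FOLLOW(<N>) = {$, q, t, v, w}; in <F>-><B> <F>, the suffix after <F> is empty (adds nothing new). Thus FOLLOW(<F>) = {$, q, t, v, w}.

{q, t, v, w}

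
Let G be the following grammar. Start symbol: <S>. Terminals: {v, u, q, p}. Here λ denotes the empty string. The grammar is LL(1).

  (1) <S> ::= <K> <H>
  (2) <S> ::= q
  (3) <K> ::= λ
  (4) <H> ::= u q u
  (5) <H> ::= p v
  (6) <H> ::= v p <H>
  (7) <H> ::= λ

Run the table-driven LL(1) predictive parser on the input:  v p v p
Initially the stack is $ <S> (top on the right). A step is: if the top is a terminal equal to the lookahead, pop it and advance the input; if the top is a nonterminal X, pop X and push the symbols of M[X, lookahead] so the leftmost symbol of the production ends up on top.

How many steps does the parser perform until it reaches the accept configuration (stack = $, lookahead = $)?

step 1: stack=$ <S>  input=v p v p $  — expand <S> ::= <K> <H>
step 2: stack=$ <H> <K>  input=v p v p $  — expand <K> ::= λ
step 3: stack=$ <H>  input=v p v p $  — expand <H> ::= v p <H>
step 4: stack=$ <H> p v  input=v p v p $  — match v
step 5: stack=$ <H> p  input=p v p $  — match p
step 6: stack=$ <H>  input=v p $  — expand <H> ::= v p <H>
step 7: stack=$ <H> p v  input=v p $  — match v
step 8: stack=$ <H> p  input=p $  — match p
step 9: stack=$ <H>  input=$  — expand <H> ::= λ
Accept reached after 9 steps.

9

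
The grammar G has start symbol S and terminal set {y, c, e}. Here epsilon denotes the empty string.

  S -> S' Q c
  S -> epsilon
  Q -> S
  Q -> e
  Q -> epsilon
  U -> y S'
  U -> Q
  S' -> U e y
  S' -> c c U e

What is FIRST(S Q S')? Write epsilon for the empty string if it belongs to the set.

{c, e, y}

FIRST(S) = {epsilon, c, e, y}  (via S' Q c)
FIRST(Q) = {epsilon, c, e, y}  (via S)
FIRST(U) = {epsilon, c, e, y}  (via Q)
FIRST(S') = {c, e, y}  (via U e y)
FIRST(S Q S'): take FIRST of each symbol in turn, carrying on past any symbol whose FIRST contains epsilon; result {c, e, y}.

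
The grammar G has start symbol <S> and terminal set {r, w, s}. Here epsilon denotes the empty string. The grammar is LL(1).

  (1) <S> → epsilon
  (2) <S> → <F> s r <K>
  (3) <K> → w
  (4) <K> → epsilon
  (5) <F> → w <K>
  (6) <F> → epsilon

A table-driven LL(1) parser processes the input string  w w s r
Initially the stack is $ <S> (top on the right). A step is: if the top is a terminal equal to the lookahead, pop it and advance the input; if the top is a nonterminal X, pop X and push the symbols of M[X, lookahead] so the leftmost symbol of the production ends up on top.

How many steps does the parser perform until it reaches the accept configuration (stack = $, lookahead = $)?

8

     Stack            Input      Action
  1  $ <S>            w w s r $  expand <S> → <F> s r <K>
  2  $ <K> r s <F>    w w s r $  expand <F> → w <K>
  3  $ <K> r s <K> w  w w s r $  match w
  4  $ <K> r s <K>    w s r $    expand <K> → w
  5  $ <K> r s w      w s r $    match w
  6  $ <K> r s        s r $      match s
  7  $ <K> r          r $        match r
  8  $ <K>            $          expand <K> → epsilon
Accept reached after 8 steps.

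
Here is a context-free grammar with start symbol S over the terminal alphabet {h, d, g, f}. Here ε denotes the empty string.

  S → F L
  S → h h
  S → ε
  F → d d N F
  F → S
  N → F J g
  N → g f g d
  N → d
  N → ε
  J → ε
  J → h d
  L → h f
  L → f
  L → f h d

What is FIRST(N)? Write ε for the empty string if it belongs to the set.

FIRST(J): from J→ε we get {ε}; from J→h d we get {h}. So FIRST(J) = {ε, h}.
FIRST(L): from L→h f we get {h}; from L→f we get {f}; from L→f h d we get {f}. So FIRST(L) = {f, h}.
FIRST(S): from S→F L we get {d, f, h}; from S→h h we get {h}; from S→ε we get {ε}. So FIRST(S) = {ε, d, f, h}.
FIRST(F): from F→d d N F we get {d}; from F→S we get {ε, d, f, h}. So FIRST(F) = {ε, d, f, h}.
FIRST(N): from N→F J g we get {d, f, g, h}; from N→g f g d we get {g}; from N→d we get {d}; from N→ε we get {ε}. So FIRST(N) = {ε, d, f, g, h}.

{ε, d, f, g, h}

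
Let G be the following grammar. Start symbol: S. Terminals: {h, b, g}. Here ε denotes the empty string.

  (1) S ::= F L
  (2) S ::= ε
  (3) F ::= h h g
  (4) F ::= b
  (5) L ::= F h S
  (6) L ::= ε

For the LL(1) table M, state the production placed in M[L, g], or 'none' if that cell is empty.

none

FIRST(F): from F::=h h g we get {h}; from F::=b we get {b}. So FIRST(F) = {b, h}.
FIRST(S): from S::=F L we get {b, h}; from S::=ε we get {ε}. So FIRST(S) = {ε, b, h}.
FIRST(L): from L::=F h S we get {b, h}; from L::=ε we get {ε}. So FIRST(L) = {ε, b, h}.
FOLLOW(S) includes $ since S is the start symbol.
FOLLOW(S): in L::=F h S, the suffix after S is empty, so FOLLOW(S) ⊇ FOLLOW(L) = {$}. Thus FOLLOW(S) = {$}.
FOLLOW(L): in S::=F L, the suffix after L is empty, so FOLLOW(L) ⊇ FOLLOW(S) = {$}. Thus FOLLOW(L) = {$}.
For L ::= F h S: FIRST(F h S) = {b, h}, so it goes in M[L, t] for t ∈ {b, h}.
For L ::= ε: FIRST(ε) = {ε}, so it goes in M[L, t] for t ∈ {}; since ε ∈ FIRST, also for every t ∈ FOLLOW(L) = {$}.
None of these place a production in M[L, g].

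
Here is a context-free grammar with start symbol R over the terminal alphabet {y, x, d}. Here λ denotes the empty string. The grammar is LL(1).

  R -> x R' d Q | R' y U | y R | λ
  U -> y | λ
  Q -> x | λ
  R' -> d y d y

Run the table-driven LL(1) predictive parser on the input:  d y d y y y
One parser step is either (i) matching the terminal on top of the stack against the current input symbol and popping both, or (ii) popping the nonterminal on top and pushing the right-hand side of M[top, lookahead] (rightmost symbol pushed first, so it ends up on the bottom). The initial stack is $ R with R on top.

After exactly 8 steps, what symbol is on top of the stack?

y

step 1: stack=$ R  input=d y d y y y $  — expand R -> R' y U
step 2: stack=$ U y R'  input=d y d y y y $  — expand R' -> d y d y
step 3: stack=$ U y y d y d  input=d y d y y y $  — match d
step 4: stack=$ U y y d y  input=y d y y y $  — match y
step 5: stack=$ U y y d  input=d y y y $  — match d
step 6: stack=$ U y y  input=y y y $  — match y
step 7: stack=$ U y  input=y y $  — match y
step 8: stack=$ U  input=y $  — expand U -> y
Stack after step 8: $ y (top = y).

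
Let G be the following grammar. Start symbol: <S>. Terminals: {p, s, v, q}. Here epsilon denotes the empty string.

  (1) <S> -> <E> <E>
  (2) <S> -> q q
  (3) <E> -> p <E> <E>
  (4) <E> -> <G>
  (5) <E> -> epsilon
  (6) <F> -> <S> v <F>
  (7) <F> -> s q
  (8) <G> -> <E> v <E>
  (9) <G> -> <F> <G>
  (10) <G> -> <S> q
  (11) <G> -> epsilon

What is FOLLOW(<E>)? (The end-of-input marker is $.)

{$, p, q, s, v}

FIRST(<S>) = {epsilon, p, q, s, v}  (via <E> <E>)
FIRST(<F>) = {p, q, s, v}  (via <S> v <F>)
FIRST(<E>) = {epsilon, p, q, s, v}  (via <G>)
FIRST(<G>) = {epsilon, p, q, s, v}  (via <E> v <E>, <F> <G>, <S> q)
FOLLOW(<S>) includes $ since <S> is the start symbol.
FOLLOW(<S>): in <F>-><S> v <F>, <S> is followed by v <F> with FIRST {v}; in <G>-><S> q, <S> is followed by q with FIRST {q}. Thus FOLLOW(<S>) = {$, q, v}.
FOLLOW(<E>): in <S>-><E> <E> (occurrence 1), <E> is followed by <E> with FIRST {epsilon, p, q, s, v}; in <S>-><E> <E> (occurrence 1), the suffix after <E> is nullable, so FOLLOW(<E>) ⊇ FOLLOW(<S>) = {$, q, v}; in <S>-><E> <E> (occurrence 2), the suffix after <E> is empty, so FOLLOW(<E>) ⊇ FOLLOW(<S>) = {$, q, v}; in <E>->p <E> <E> (occurrence 1), <E> is followed by <E> with FIRST {epsilon, p, q, s, v}; in <E>->p <E> <E> (occurrence 1), the suffix after <E> is nullable (adds nothing new); in <E>->p <E> <E> (occurrence 2), the suffix after <E> is empty (adds nothing new); in <G>-><E> v <E> (occurrence 1), <E> is followed by v <E> with FIRST {v}; in <G>-><E> v <E> (occurrence 2), the suffix after <E> is empty, so FOLLOW(<E>) ⊇ FOLLOW(<G>) = {$, p, q, s, v}. Thus FOLLOW(<E>) = {$, p, q, s, v}.
FOLLOW(<G>): in <E>-><G>, the suffix after <G> is empty, so FOLLOW(<G>) ⊇ FOLLOW(<E>) = {$, p, q, s, v}; in <G>-><F> <G>, the suffix after <G> is empty (adds nothing new). Thus FOLLOW(<G>) = {$, p, q, s, v}.
FOLLOW(<F>): in <F>-><S> v <F>, the suffix after <F> is empty (adds nothing new); in <G>-><F> <G>, <F> is followed by <G> with FIRST {epsilon, p, q, s, v}; in <G>-><F> <G>, the suffix after <F> is nullable, so FOLLOW(<F>) ⊇ FOLLOW(<G>) = {$, p, q, s, v}. Thus FOLLOW(<F>) = {$, p, q, s, v}.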